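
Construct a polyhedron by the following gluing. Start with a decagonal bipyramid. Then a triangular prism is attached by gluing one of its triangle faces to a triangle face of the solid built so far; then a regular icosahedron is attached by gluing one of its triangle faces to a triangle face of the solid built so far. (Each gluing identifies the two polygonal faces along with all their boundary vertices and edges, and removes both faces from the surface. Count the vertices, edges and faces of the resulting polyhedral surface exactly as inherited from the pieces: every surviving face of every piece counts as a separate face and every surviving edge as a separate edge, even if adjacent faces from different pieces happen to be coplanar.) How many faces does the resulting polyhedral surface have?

41

A decagonal bipyramid: V=12, E=30, F=20.
Attach a triangular prism (V=6, E=9, F=5) along a 3-gon: merge 3 vertices and 3 edges, delete both glued faces → V=15, E=36, F=23.
Attach a regular icosahedron (V=12, E=30, F=20) along a 3-gon: merge 3 vertices and 3 edges, delete both glued faces → V=24, E=63, F=41.
Check: V − E + F = 24 − 63 + 41 = 2.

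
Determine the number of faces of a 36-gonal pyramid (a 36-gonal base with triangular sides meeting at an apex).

A pyramid on an n-gon base has one n-gon and n triangles: V = 36 + 1 = 37, E = 2·36 = 72, F = 36 + 1 = 37.
Check: V − E + F = 37 − 72 + 37 = 2.

37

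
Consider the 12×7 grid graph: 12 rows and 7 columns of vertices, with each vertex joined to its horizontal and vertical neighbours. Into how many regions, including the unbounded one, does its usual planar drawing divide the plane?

The grid has V = 12·7 = 84 vertices and E = 12·6 + 7·11 = 149 edges.
F = 2 − V + E = 2 − 84 + 149 = 67.

67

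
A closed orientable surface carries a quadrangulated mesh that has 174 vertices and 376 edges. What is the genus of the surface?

Every face is a square and each edge borders two faces, so 4F = 2·376, giving F = 188.
χ = V − E + F = 174 − 376 + 188 = -14.
For a closed orientable surface χ = 2 − 2g, so g = (2 − (-14))/2 = 8.

8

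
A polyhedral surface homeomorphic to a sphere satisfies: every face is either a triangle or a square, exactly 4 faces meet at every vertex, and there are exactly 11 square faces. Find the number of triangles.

Let x be the number of triangles; then F = 11 + x.
Edge–face incidences: 2E = 4·11 + 3·x = 44 + 3x.
Every vertex has degree 4, so 4V = 2E.
Euler: V − E + F = 2 ⇒ (2E)/4 − E + (11 + x) = 2.
Multiply by 8: 2·(2E) − 4·(2E) + 8·(11 + x) = 16, i.e. 88 + 8x − 2·(44 + 3x) = 16.
Collecting terms: 2x = 16, so x = 8.
Then 2E = 44 + 3·8 = 68, so E = 34, V = 2E/4 = 17, F = 11 + 8 = 19.

8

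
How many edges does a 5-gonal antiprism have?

An antiprism on an n-gon has two n-gon caps and 2n triangles: V = 2·5 = 10, E = 4·5 = 20, F = 2·5 + 2 = 12.

20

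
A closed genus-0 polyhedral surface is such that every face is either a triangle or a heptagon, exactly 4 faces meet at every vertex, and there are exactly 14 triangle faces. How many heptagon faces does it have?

Let x be the number of heptagons; then F = 14 + x.
Edge–face incidences: 2E = 3·14 + 7·x = 42 + 7x.
Every vertex has degree 4, so 4V = 2E.
Euler: V − E + F = 2 ⇒ (2E)/4 − E + (14 + x) = 2.
Multiply by 8: 2·(2E) − 4·(2E) + 8·(14 + x) = 16, i.e. 112 + 8x − 2·(42 + 7x) = 16.
Collecting terms: −6x + 28 = 16, so −6x = −12, so x = 2.
Then 2E = 42 + 7·2 = 56, so E = 28, V = 2E/4 = 14, F = 14 + 2 = 16.

2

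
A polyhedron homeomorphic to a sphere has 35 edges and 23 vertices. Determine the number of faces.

14

Here V − E + F = 2.
F = 2 − V + E = 2 − 23 + 35 = 14.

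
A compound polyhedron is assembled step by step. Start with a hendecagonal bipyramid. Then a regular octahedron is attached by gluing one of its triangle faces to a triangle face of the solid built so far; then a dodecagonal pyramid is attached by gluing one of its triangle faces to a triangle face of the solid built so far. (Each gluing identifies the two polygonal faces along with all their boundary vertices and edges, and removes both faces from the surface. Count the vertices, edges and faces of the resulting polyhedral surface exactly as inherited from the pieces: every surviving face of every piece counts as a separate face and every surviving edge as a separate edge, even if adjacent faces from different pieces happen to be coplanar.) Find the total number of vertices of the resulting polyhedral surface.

26

A hendecagonal bipyramid: V=13, E=33, F=22.
Attach a regular octahedron (V=6, E=12, F=8) along a 3-gon: merge 3 vertices and 3 edges, delete both glued faces → V=16, E=42, F=28.
Attach a dodecagonal pyramid (V=13, E=24, F=13) along a 3-gon: merge 3 vertices and 3 edges, delete both glued faces → V=26, E=63, F=39.
Check: V − E + F = 26 − 63 + 39 = 2.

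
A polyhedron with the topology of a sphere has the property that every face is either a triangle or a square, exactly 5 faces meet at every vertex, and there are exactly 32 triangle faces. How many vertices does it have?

Let x be the number of squares; then F = 32 + x.
Edge–face incidences: 2E = 3·32 + 4·x = 96 + 4x.
Every vertex has degree 5, so 5V = 2E.
Euler: V − E + F = 2 ⇒ (2E)/5 − E + (32 + x) = 2.
Multiply by 10: 2·(2E) − 5·(2E) + 10·(32 + x) = 20, i.e. 320 + 10x − 3·(96 + 4x) = 20.
Collecting terms: −2x + 32 = 20, so −2x = −12, so x = 6.
Then 2E = 96 + 4·6 = 120, so E = 60, V = 2E/5 = 24, F = 32 + 6 = 38.

24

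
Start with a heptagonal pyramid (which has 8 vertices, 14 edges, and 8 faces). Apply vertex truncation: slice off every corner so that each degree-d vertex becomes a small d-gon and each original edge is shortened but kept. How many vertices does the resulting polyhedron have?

28

Truncation replaces each original edge-end by a new vertex, so V′ = 2E = 28.
Each original edge survives, and each old vertex of degree d contributes d new edges; summing degrees gives Σd = 2E, so E′ = E + 2E = 3E = 42.
Each original face survives and each original vertex becomes one new face: F′ = F + V = 16.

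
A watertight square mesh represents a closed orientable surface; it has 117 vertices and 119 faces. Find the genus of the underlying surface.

Every face is a square, so 2E = 4·119 = 476, giving E = 238.
χ = V − E + F = 117 − 238 + 119 = -2.
For a closed orientable surface χ = 2 − 2g, so g = (2 − (-2))/2 = 2.

2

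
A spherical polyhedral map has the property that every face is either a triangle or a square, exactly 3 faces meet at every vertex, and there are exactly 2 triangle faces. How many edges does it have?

Let x be the number of squares; then F = 2 + x.
Edge–face incidences: 2E = 3·2 + 4·x = 6 + 4x.
Every vertex has degree 3, so 3V = 2E.
Euler: V − E + F = 2 ⇒ (2E)/3 − E + (2 + x) = 2.
Multiply by 6: 2·(2E) − 3·(2E) + 6·(2 + x) = 12, i.e. 12 + 6x − (6 + 4x) = 12.
Collecting terms: 2x + 6 = 12, so 2x = 6, so x = 3.
Then 2E = 6 + 4·3 = 18, so E = 9, V = 2E/3 = 6, F = 2 + 3 = 5.

9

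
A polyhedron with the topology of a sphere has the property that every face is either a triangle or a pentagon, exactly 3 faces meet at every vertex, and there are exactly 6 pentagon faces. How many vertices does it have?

12

Let x be the number of triangles; then F = 6 + x.
Edge–face incidences: 2E = 5·6 + 3·x = 30 + 3x.
Every vertex has degree 3, so 3V = 2E.
Euler: V − E + F = 2 ⇒ (2E)/3 − E + (6 + x) = 2.
Multiply by 6: 2·(2E) − 3·(2E) + 6·(6 + x) = 12, i.e. 36 + 6x − (30 + 3x) = 12.
Collecting terms: 3x + 6 = 12, so 3x = 6, so x = 2.
Then 2E = 30 + 3·2 = 36, so E = 18, V = 2E/3 = 12, F = 6 + 2 = 8.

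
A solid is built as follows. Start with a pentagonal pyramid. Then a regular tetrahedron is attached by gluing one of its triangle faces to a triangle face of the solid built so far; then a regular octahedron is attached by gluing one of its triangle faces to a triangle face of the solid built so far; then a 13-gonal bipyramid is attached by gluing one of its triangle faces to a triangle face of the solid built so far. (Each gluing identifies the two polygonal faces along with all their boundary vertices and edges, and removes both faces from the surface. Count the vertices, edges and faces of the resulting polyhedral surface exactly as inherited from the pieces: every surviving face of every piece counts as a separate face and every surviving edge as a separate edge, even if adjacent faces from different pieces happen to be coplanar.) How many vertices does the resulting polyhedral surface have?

A pentagonal pyramid: V=6, E=10, F=6.
Attach a regular tetrahedron (V=4, E=6, F=4) along a 3-gon: merge 3 vertices and 3 edges, delete both glued faces → V=7, E=13, F=8.
Attach a regular octahedron (V=6, E=12, F=8) along a 3-gon: merge 3 vertices and 3 edges, delete both glued faces → V=10, E=22, F=14.
Attach a 13-gonal bipyramid (V=15, E=39, F=26) along a 3-gon: merge 3 vertices and 3 edges, delete both glued faces → V=22, E=58, F=38.
Check: V − E + F = 22 − 58 + 38 = 2.

22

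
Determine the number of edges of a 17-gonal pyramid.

34

A pyramid on an n-gon base has one n-gon and n triangles: V = 17 + 1 = 18, E = 2·17 = 34, F = 17 + 1 = 18.
Check: V − E + F = 18 − 34 + 18 = 2.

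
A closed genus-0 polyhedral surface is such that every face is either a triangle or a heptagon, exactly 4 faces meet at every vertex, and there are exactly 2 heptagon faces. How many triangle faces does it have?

Let x be the number of triangles; then F = 2 + x.
Edge–face incidences: 2E = 7·2 + 3·x = 14 + 3x.
Every vertex has degree 4, so 4V = 2E.
Euler: V − E + F = 2 ⇒ (2E)/4 − E + (2 + x) = 2.
Multiply by 8: 2·(2E) − 4·(2E) + 8·(2 + x) = 16, i.e. 16 + 8x − 2·(14 + 3x) = 16.
Collecting terms: 2x − 12 = 16, so 2x = 28, so x = 14.
Then 2E = 14 + 3·14 = 56, so E = 28, V = 2E/4 = 14, F = 2 + 14 = 16.

14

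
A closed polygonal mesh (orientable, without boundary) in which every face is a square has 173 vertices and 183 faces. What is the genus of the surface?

6

Every face is a square, so 2E = 4·183 = 732, giving E = 366.
χ = V − E + F = 173 − 366 + 183 = -10.
For a closed orientable surface χ = 2 − 2g, so g = (2 − (-10))/2 = 6.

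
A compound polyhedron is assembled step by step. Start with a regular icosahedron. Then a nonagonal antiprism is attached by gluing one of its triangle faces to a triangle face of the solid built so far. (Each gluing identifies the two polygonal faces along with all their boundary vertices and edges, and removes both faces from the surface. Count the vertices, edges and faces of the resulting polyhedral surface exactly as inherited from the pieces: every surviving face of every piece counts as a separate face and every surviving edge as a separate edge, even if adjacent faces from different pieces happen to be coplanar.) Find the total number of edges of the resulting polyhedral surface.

A regular icosahedron: V=12, E=30, F=20.
Attach a nonagonal antiprism (V=18, E=36, F=20) along a 3-gon: merge 3 vertices and 3 edges, delete both glued faces → V=27, E=63, F=38.
Check: V − E + F = 27 − 63 + 38 = 2.

63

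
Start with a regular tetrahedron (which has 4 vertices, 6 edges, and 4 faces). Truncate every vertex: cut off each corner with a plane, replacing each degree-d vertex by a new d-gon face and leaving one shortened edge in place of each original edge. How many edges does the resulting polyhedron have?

Truncation replaces each original edge-end by a new vertex, so V′ = 2E = 12.
Each original edge survives, and each old vertex of degree d contributes d new edges; summing degrees gives Σd = 2E, so E′ = E + 2E = 3E = 18.
Each original face survives and each original vertex becomes one new face: F′ = F + V = 8.

18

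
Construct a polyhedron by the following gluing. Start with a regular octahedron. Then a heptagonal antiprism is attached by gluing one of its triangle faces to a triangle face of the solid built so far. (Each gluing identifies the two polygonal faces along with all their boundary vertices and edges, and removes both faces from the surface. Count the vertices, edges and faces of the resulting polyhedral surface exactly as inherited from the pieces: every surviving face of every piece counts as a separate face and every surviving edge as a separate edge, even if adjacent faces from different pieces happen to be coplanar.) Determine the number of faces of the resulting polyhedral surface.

22

A regular octahedron: V=6, E=12, F=8.
Attach a heptagonal antiprism (V=14, E=28, F=16) along a 3-gon: merge 3 vertices and 3 edges, delete both glued faces → V=17, E=37, F=22.
Check: V − E + F = 17 − 37 + 22 = 2.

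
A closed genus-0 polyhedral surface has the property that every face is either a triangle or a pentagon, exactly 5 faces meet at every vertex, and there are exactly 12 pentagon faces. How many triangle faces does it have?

80

Let x be the number of triangles; then F = 12 + x.
Edge–face incidences: 2E = 5·12 + 3·x = 60 + 3x.
Every vertex has degree 5, so 5V = 2E.
Euler: V − E + F = 2 ⇒ (2E)/5 − E + (12 + x) = 2.
Multiply by 10: 2·(2E) − 5·(2E) + 10·(12 + x) = 20, i.e. 120 + 10x − 3·(60 + 3x) = 20.
Collecting terms: x − 60 = 20, so x = 80.
Then 2E = 60 + 3·80 = 300, so E = 150, V = 2E/5 = 60, F = 12 + 80 = 92.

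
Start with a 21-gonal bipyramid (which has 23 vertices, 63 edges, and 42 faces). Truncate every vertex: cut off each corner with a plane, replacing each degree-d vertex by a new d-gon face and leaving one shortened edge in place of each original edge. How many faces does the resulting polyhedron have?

65

Truncation replaces each original edge-end by a new vertex, so V′ = 2E = 126.
Each original edge survives, and each old vertex of degree d contributes d new edges; summing degrees gives Σd = 2E, so E′ = E + 2E = 3E = 189.
Each original face survives and each original vertex becomes one new face: F′ = F + V = 65.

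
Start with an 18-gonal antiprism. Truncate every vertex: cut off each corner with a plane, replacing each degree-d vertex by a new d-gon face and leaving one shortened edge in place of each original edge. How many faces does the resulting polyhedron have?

The base solid has V = 36, E = 72, F = 38.
Truncation replaces each original edge-end by a new vertex, so V′ = 2E = 144.
Each original edge survives, and each old vertex of degree d contributes d new edges; summing degrees gives Σd = 2E, so E′ = E + 2E = 3E = 216.
Each original face survives and each original vertex becomes one new face: F′ = F + V = 74.

74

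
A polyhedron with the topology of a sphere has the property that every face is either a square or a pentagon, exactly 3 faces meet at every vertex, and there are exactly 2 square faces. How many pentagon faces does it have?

8

Let x be the number of pentagons; then F = 2 + x.
Edge–face incidences: 2E = 4·2 + 5·x = 8 + 5x.
Every vertex has degree 3, so 3V = 2E.
Euler: V − E + F = 2 ⇒ (2E)/3 − E + (2 + x) = 2.
Multiply by 6: 2·(2E) − 3·(2E) + 6·(2 + x) = 12, i.e. 12 + 6x − (8 + 5x) = 12.
Collecting terms: x + 4 = 12, so x = 8.
Then 2E = 8 + 5·8 = 48, so E = 24, V = 2E/3 = 16, F = 2 + 8 = 10.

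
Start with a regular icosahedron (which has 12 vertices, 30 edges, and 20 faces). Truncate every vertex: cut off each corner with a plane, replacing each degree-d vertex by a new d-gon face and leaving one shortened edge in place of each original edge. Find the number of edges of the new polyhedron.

90

Truncation replaces each original edge-end by a new vertex, so V′ = 2E = 60.
Each original edge survives, and each old vertex of degree d contributes d new edges; summing degrees gives Σd = 2E, so E′ = E + 2E = 3E = 90.
Each original face survives and each original vertex becomes one new face: F′ = F + V = 32.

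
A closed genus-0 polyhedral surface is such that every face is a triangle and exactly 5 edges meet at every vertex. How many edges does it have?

Each face has 3 edges and each edge borders two faces, so 2E = 3F.
Each vertex has degree 5, so 5V = 2E and hence V = 3F/5.
Euler: V − E + F = 2 ⇒ (3F/5) − (3F/2) + F = 2.
Multiply by 10: (6 − 15 + 10)F = 20, i.e. 1F = 20.
So F = 20, E = 3·20/2 = 30, V = 3·20/5 = 12.

30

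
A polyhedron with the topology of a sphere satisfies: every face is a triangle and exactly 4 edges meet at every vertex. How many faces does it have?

8

Each face has 3 edges and each edge borders two faces, so 2E = 3F.
Each vertex has degree 4, so 4V = 2E and hence V = 3F/4.
Euler: V − E + F = 2 ⇒ (3F/4) − (3F/2) + F = 2.
Multiply by 8: (6 − 12 + 8)F = 16, i.e. 2F = 16.
So F = 8, E = 3·8/2 = 12, V = 3·8/4 = 6.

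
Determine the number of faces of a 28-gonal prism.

A prism on an n-gon has two n-gon bases and n rectangular sides: V = 2·28 = 56, E = 3·28 = 84, F = 28 + 2 = 30.

30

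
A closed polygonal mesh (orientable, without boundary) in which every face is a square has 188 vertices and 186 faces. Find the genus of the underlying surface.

Every face is a square, so 2E = 4·186 = 744, giving E = 372.
χ = V − E + F = 188 − 372 + 186 = 2.
For a closed orientable surface χ = 2 − 2g, so g = (2 − (2))/2 = 0.

0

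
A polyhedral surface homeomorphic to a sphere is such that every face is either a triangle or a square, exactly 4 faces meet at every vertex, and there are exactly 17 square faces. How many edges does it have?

Let x be the number of triangles; then F = 17 + x.
Edge–face incidences: 2E = 4·17 + 3·x = 68 + 3x.
Every vertex has degree 4, so 4V = 2E.
Euler: V − E + F = 2 ⇒ (2E)/4 − E + (17 + x) = 2.
Multiply by 8: 2·(2E) − 4·(2E) + 8·(17 + x) = 16, i.e. 136 + 8x − 2·(68 + 3x) = 16.
Collecting terms: 2x = 16, so x = 8.
Then 2E = 68 + 3·8 = 92, so E = 46, V = 2E/4 = 23, F = 17 + 8 = 25.

46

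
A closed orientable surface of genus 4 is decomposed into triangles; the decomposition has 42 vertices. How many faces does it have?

χ = 2 − 2·4 = -6, and every face is a triangle so 3F = 2E.
V − E + F = -6 with E = 3F/2 gives 42 − (3/2 − 1)·F = -6, so F = 96 and E = 144.

96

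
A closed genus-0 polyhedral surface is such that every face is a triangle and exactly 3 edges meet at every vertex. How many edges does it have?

Each face has 3 edges and each edge borders two faces, so 2E = 3F.
Each vertex has degree 3, so 3V = 2E and hence V = 3F/3.
Euler: V − E + F = 2 ⇒ (3F/3) − (3F/2) + F = 2.
Multiply by 6: (6 − 9 + 6)F = 12, i.e. 3F = 12.
So F = 4, E = 3·4/2 = 6, V = 3·4/3 = 4.

6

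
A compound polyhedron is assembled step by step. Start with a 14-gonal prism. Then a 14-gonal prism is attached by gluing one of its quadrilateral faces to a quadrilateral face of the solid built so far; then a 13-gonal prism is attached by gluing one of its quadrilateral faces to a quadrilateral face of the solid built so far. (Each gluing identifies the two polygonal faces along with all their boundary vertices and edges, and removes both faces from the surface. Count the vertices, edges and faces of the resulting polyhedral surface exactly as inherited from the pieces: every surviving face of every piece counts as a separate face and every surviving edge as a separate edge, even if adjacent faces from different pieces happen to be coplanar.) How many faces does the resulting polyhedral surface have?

A 14-gonal prism: V=28, E=42, F=16.
Attach a 14-gonal prism (V=28, E=42, F=16) along a 4-gon: merge 4 vertices and 4 edges, delete both glued faces → V=52, E=80, F=30.
Attach a 13-gonal prism (V=26, E=39, F=15) along a 4-gon: merge 4 vertices and 4 edges, delete both glued faces → V=74, E=115, F=43.
Check: V − E + F = 74 − 115 + 43 = 2.

43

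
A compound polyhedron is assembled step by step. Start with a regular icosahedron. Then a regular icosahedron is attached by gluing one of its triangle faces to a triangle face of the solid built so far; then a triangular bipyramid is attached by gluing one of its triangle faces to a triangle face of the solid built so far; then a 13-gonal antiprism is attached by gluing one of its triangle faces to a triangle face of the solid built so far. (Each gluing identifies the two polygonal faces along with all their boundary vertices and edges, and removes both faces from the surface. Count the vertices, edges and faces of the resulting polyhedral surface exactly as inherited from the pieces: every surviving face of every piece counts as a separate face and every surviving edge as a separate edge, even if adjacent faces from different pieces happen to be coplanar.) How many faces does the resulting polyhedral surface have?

68

A regular icosahedron: V=12, E=30, F=20.
Attach a regular icosahedron (V=12, E=30, F=20) along a 3-gon: merge 3 vertices and 3 edges, delete both glued faces → V=21, E=57, F=38.
Attach a triangular bipyramid (V=5, E=9, F=6) along a 3-gon: merge 3 vertices and 3 edges, delete both glued faces → V=23, E=63, F=42.
Attach a 13-gonal antiprism (V=26, E=52, F=28) along a 3-gon: merge 3 vertices and 3 edges, delete both glued faces → V=46, E=112, F=68.
Check: V − E + F = 46 − 112 + 68 = 2.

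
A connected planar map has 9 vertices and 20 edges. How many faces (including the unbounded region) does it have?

Euler's formula for a connected plane graph: V − E + F = 2, so F = 2 − 9 + 20 = 13.

13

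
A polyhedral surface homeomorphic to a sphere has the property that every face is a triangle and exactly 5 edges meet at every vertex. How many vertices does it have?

12

Each face has 3 edges and each edge borders two faces, so 2E = 3F.
Each vertex has degree 5, so 5V = 2E and hence V = 3F/5.
Euler: V − E + F = 2 ⇒ (3F/5) − (3F/2) + F = 2.
Multiply by 10: (6 − 15 + 10)F = 20, i.e. 1F = 20.
So F = 20, E = 3·20/2 = 30, V = 3·20/5 = 12.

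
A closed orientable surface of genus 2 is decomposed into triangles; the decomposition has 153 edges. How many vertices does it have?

49

χ = 2 − 2·2 = -2, and every face is a triangle so 3F = 2E.
F = 2E/3 = 102. Then V = -2 + E − F = -2 + 153 − 102 = 49.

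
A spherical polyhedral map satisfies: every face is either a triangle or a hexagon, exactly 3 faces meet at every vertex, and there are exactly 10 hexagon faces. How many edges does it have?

Let x be the number of triangles; then F = 10 + x.
Edge–face incidences: 2E = 6·10 + 3·x = 60 + 3x.
Every vertex has degree 3, so 3V = 2E.
Euler: V − E + F = 2 ⇒ (2E)/3 − E + (10 + x) = 2.
Multiply by 6: 2·(2E) − 3·(2E) + 6·(10 + x) = 12, i.e. 60 + 6x − (60 + 3x) = 12.
Collecting terms: 3x = 12, so x = 4.
Then 2E = 60 + 3·4 = 72, so E = 36, V = 2E/3 = 24, F = 10 + 4 = 14.

36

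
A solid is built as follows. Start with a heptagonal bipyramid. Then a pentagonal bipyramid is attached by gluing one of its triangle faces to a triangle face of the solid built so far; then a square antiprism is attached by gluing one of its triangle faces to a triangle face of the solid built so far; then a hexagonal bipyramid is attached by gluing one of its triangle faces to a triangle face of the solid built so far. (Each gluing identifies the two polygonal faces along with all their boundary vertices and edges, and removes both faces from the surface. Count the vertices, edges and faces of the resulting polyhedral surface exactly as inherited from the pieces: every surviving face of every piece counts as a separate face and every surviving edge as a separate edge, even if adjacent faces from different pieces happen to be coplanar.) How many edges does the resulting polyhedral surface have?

61

A heptagonal bipyramid: V=9, E=21, F=14.
Attach a pentagonal bipyramid (V=7, E=15, F=10) along a 3-gon: merge 3 vertices and 3 edges, delete both glued faces → V=13, E=33, F=22.
Attach a square antiprism (V=8, E=16, F=10) along a 3-gon: merge 3 vertices and 3 edges, delete both glued faces → V=18, E=46, F=30.
Attach a hexagonal bipyramid (V=8, E=18, F=12) along a 3-gon: merge 3 vertices and 3 edges, delete both glued faces → V=23, E=61, F=40.
Check: V − E + F = 23 − 61 + 40 = 2.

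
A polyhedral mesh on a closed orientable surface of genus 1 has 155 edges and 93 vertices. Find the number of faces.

62

For a closed orientable surface of genus 1, χ = 2 − 2·1 = 0.
F = 0 − V + E = 0 − 93 + 155 = 62.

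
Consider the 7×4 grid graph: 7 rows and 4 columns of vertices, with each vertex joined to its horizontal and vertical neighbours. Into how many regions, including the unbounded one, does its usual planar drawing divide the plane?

The grid has V = 7·4 = 28 vertices and E = 7·3 + 4·6 = 45 edges.
F = 2 − V + E = 2 − 28 + 45 = 19.

19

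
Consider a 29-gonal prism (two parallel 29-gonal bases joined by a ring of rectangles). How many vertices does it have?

58

A prism on an n-gon has two n-gon bases and n rectangular sides: V = 2·29 = 58, E = 3·29 = 87, F = 29 + 2 = 31.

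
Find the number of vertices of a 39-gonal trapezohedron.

The n-trapezohedron (dual of the n-antiprism) has V = 2·39 + 2 = 80, E = 4·39 = 156, F = 2·39 = 78.

80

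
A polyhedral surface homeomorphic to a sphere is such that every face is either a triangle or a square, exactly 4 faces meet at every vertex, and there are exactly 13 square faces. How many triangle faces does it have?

Let x be the number of triangles; then F = 13 + x.
Edge–face incidences: 2E = 4·13 + 3·x = 52 + 3x.
Every vertex has degree 4, so 4V = 2E.
Euler: V − E + F = 2 ⇒ (2E)/4 − E + (13 + x) = 2.
Multiply by 8: 2·(2E) − 4·(2E) + 8·(13 + x) = 16, i.e. 104 + 8x − 2·(52 + 3x) = 16.
Collecting terms: 2x = 16, so x = 8.
Then 2E = 52 + 3·8 = 76, so E = 38, V = 2E/4 = 19, F = 13 + 8 = 21.

8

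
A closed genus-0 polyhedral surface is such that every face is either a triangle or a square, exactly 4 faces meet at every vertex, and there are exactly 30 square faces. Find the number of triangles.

Let x be the number of triangles; then F = 30 + x.
Edge–face incidences: 2E = 4·30 + 3·x = 120 + 3x.
Every vertex has degree 4, so 4V = 2E.
Euler: V − E + F = 2 ⇒ (2E)/4 − E + (30 + x) = 2.
Multiply by 8: 2·(2E) − 4·(2E) + 8·(30 + x) = 16, i.e. 240 + 8x − 2·(120 + 3x) = 16.
Collecting terms: 2x = 16, so x = 8.
Then 2E = 120 + 3·8 = 144, so E = 72, V = 2E/4 = 36, F = 30 + 8 = 38.

8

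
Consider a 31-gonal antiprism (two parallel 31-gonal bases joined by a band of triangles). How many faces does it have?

64

An antiprism on an n-gon has two n-gon caps and 2n triangles: V = 2·31 = 62, E = 4·31 = 124, F = 2·31 + 2 = 64.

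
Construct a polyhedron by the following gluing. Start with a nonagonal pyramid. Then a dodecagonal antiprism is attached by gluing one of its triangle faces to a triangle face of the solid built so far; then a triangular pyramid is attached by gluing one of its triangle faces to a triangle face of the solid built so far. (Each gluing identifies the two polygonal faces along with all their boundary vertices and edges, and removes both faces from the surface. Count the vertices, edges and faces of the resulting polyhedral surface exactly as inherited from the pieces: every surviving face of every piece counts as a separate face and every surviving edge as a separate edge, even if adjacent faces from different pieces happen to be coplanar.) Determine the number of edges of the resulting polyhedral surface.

A nonagonal pyramid: V=10, E=18, F=10.
Attach a dodecagonal antiprism (V=24, E=48, F=26) along a 3-gon: merge 3 vertices and 3 edges, delete both glued faces → V=31, E=63, F=34.
Attach a triangular pyramid (V=4, E=6, F=4) along a 3-gon: merge 3 vertices and 3 edges, delete both glued faces → V=32, E=66, F=36.
Check: V − E + F = 32 − 66 + 36 = 2.

66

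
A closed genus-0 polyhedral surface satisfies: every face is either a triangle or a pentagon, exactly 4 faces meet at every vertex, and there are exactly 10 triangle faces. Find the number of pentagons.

2

Let x be the number of pentagons; then F = 10 + x.
Edge–face incidences: 2E = 3·10 + 5·x = 30 + 5x.
Every vertex has degree 4, so 4V = 2E.
Euler: V − E + F = 2 ⇒ (2E)/4 − E + (10 + x) = 2.
Multiply by 8: 2·(2E) − 4·(2E) + 8·(10 + x) = 16, i.e. 80 + 8x − 2·(30 + 5x) = 16.
Collecting terms: −2x + 20 = 16, so −2x = −4, so x = 2.
Then 2E = 30 + 5·2 = 40, so E = 20, V = 2E/4 = 10, F = 10 + 2 = 12.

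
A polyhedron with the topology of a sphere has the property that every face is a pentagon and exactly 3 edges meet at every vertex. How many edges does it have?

30

Each face has 5 edges and each edge borders two faces, so 2E = 5F.
Each vertex has degree 3, so 3V = 2E and hence V = 5F/3.
Euler: V − E + F = 2 ⇒ (5F/3) − (5F/2) + F = 2.
Multiply by 6: (10 − 15 + 6)F = 12, i.e. 1F = 12.
So F = 12, E = 5·12/2 = 30, V = 5·12/3 = 20.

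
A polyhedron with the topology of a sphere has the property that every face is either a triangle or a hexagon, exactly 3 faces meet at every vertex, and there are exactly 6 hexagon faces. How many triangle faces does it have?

Let x be the number of triangles; then F = 6 + x.
Edge–face incidences: 2E = 6·6 + 3·x = 36 + 3x.
Every vertex has degree 3, so 3V = 2E.
Euler: V − E + F = 2 ⇒ (2E)/3 − E + (6 + x) = 2.
Multiply by 6: 2·(2E) − 3·(2E) + 6·(6 + x) = 12, i.e. 36 + 6x − (36 + 3x) = 12.
Collecting terms: 3x = 12, so x = 4.
Then 2E = 36 + 3·4 = 48, so E = 24, V = 2E/3 = 16, F = 6 + 4 = 10.

4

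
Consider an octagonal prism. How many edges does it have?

24

A prism on an n-gon has two n-gon bases and n rectangular sides: V = 2·8 = 16, E = 3·8 = 24, F = 8 + 2 = 10.
Check: V − E + F = 16 − 24 + 10 = 2.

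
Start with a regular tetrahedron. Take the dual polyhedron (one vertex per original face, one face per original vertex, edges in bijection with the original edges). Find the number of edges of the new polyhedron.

6

The base solid has V = 4, E = 6, F = 4.
The dual swaps V and F and preserves E: V′ = F = 4, E′ = E = 6, F′ = V = 4.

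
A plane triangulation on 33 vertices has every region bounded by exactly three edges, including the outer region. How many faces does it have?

In a plane triangulation 3F = 2E and V − E + F = 2, so F = 2V − 4 = 2·33 − 4 = 62.

62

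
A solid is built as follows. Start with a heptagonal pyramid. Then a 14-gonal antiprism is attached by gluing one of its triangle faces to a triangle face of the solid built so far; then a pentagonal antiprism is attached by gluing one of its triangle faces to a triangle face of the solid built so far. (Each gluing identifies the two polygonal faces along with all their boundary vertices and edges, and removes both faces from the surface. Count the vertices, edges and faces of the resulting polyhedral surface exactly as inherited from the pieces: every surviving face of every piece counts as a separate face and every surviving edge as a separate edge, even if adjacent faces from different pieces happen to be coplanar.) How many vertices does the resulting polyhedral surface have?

A heptagonal pyramid: V=8, E=14, F=8.
Attach a 14-gonal antiprism (V=28, E=56, F=30) along a 3-gon: merge 3 vertices and 3 edges, delete both glued faces → V=33, E=67, F=36.
Attach a pentagonal antiprism (V=10, E=20, F=12) along a 3-gon: merge 3 vertices and 3 edges, delete both glued faces → V=40, E=84, F=46.
Check: V − E + F = 40 − 84 + 46 = 2.

40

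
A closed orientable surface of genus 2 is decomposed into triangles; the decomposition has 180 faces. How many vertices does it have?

χ = 2 − 2·2 = -2, and every face is a triangle so 3F = 2E.
E = 3·180/2 = 270. Then V = -2 + E − F = -2 + 270 − 180 = 88.

88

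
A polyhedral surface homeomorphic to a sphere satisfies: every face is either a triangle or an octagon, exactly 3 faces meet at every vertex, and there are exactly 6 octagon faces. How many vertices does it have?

Let x be the number of triangles; then F = 6 + x.
Edge–face incidences: 2E = 8·6 + 3·x = 48 + 3x.
Every vertex has degree 3, so 3V = 2E.
Euler: V − E + F = 2 ⇒ (2E)/3 − E + (6 + x) = 2.
Multiply by 6: 2·(2E) − 3·(2E) + 6·(6 + x) = 12, i.e. 36 + 6x − (48 + 3x) = 12.
Collecting terms: 3x − 12 = 12, so 3x = 24, so x = 8.
Then 2E = 48 + 3·8 = 72, so E = 36, V = 2E/3 = 24, F = 6 + 8 = 14.

24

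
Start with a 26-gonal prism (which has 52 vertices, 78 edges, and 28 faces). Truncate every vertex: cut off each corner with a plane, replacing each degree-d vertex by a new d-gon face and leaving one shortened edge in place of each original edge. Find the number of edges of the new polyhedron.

Truncation replaces each original edge-end by a new vertex, so V′ = 2E = 156.
Each original edge survives, and each old vertex of degree d contributes d new edges; summing degrees gives Σd = 2E, so E′ = E + 2E = 3E = 234.
Each original face survives and each original vertex becomes one new face: F′ = F + V = 80.

234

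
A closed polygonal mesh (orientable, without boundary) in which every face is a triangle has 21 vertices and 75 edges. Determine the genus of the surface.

Every face is a triangle and each edge borders two faces, so 3F = 2·75, giving F = 50.
χ = V − E + F = 21 − 75 + 50 = -4.
For a closed orientable surface χ = 2 − 2g, so g = (2 − (-4))/2 = 3.

3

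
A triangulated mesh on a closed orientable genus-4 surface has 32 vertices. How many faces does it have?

χ = 2 − 2·4 = -6, and every face is a triangle so 3F = 2E.
V − E + F = -6 with E = 3F/2 gives 32 − (3/2 − 1)·F = -6, so F = 76 and E = 114.

76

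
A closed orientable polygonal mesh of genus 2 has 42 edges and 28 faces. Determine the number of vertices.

For a closed orientable surface of genus 2, χ = 2 − 2·2 = -2.
V = -2 + E − F = -2 + 42 − 28 = 12.

12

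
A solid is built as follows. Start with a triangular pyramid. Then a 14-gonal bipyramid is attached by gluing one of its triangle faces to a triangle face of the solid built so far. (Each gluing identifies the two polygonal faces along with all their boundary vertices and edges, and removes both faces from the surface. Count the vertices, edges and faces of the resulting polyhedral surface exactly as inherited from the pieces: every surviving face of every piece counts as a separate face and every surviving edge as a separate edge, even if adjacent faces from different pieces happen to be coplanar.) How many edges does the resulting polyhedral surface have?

A triangular pyramid: V=4, E=6, F=4.
Attach a 14-gonal bipyramid (V=16, E=42, F=28) along a 3-gon: merge 3 vertices and 3 edges, delete both glued faces → V=17, E=45, F=30.
Check: V − E + F = 17 − 45 + 30 = 2.

45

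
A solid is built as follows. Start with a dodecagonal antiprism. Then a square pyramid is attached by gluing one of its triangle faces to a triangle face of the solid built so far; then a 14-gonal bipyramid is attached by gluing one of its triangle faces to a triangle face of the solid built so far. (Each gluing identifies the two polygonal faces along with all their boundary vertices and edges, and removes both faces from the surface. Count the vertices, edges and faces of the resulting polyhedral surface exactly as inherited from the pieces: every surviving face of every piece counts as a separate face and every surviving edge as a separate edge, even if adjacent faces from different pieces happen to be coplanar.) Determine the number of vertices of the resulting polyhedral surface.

39

A dodecagonal antiprism: V=24, E=48, F=26.
Attach a square pyramid (V=5, E=8, F=5) along a 3-gon: merge 3 vertices and 3 edges, delete both glued faces → V=26, E=53, F=29.
Attach a 14-gonal bipyramid (V=16, E=42, F=28) along a 3-gon: merge 3 vertices and 3 edges, delete both glued faces → V=39, E=92, F=55.
Check: V − E + F = 39 − 92 + 55 = 2.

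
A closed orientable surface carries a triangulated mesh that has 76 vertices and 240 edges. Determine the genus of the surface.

3

Every face is a triangle and each edge borders two faces, so 3F = 2·240, giving F = 160.
χ = V − E + F = 76 − 240 + 160 = -4.
For a closed orientable surface χ = 2 − 2g, so g = (2 − (-4))/2 = 3.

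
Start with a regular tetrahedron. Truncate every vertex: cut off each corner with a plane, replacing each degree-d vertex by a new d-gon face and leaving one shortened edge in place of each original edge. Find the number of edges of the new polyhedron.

The base solid has V = 4, E = 6, F = 4.
Truncation replaces each original edge-end by a new vertex, so V′ = 2E = 12.
Each original edge survives, and each old vertex of degree d contributes d new edges; summing degrees gives Σd = 2E, so E′ = E + 2E = 3E = 18.
Each original face survives and each original vertex becomes one new face: F′ = F + V = 8.

18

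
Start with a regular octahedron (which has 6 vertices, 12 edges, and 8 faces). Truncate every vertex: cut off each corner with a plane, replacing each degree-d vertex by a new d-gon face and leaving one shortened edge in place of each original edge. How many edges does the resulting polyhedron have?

Truncation replaces each original edge-end by a new vertex, so V′ = 2E = 24.
Each original edge survives, and each old vertex of degree d contributes d new edges; summing degrees gives Σd = 2E, so E′ = E + 2E = 3E = 36.
Each original face survives and each original vertex becomes one new face: F′ = F + V = 14.

36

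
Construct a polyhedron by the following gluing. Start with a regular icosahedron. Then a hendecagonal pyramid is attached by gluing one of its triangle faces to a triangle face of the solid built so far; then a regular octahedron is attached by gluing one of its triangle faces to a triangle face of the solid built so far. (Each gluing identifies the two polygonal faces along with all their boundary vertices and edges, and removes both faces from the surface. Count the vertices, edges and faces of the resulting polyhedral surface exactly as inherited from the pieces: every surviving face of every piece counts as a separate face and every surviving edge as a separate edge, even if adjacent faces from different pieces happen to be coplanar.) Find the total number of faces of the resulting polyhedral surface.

A regular icosahedron: V=12, E=30, F=20.
Attach a hendecagonal pyramid (V=12, E=22, F=12) along a 3-gon: merge 3 vertices and 3 edges, delete both glued faces → V=21, E=49, F=30.
Attach a regular octahedron (V=6, E=12, F=8) along a 3-gon: merge 3 vertices and 3 edges, delete both glued faces → V=24, E=58, F=36.
Check: V − E + F = 24 − 58 + 36 = 2.

36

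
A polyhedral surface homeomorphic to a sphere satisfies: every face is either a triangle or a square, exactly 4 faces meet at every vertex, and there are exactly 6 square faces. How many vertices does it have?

Let x be the number of triangles; then F = 6 + x.
Edge–face incidences: 2E = 4·6 + 3·x = 24 + 3x.
Every vertex has degree 4, so 4V = 2E.
Euler: V − E + F = 2 ⇒ (2E)/4 − E + (6 + x) = 2.
Multiply by 8: 2·(2E) − 4·(2E) + 8·(6 + x) = 16, i.e. 48 + 8x − 2·(24 + 3x) = 16.
Collecting terms: 2x = 16, so x = 8.
Then 2E = 24 + 3·8 = 48, so E = 24, V = 2E/4 = 12, F = 6 + 8 = 14.

12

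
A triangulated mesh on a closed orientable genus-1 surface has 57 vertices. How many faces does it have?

χ = 2 − 2·1 = 0, and every face is a triangle so 3F = 2E.
V − E + F = 0 with E = 3F/2 gives 57 − (3/2 − 1)·F = 0, so F = 114 and E = 171.

114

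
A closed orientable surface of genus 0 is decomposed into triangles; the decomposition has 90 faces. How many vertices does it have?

χ = 2 − 2·0 = 2, and every face is a triangle so 3F = 2E.
E = 3·90/2 = 135. Then V = 2 + E − F = 2 + 135 − 90 = 47.

47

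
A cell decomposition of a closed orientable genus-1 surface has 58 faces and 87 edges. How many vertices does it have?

For a closed orientable surface of genus 1, χ = 2 − 2·1 = 0.
V = 0 + E − F = 0 + 87 − 58 = 29.

29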